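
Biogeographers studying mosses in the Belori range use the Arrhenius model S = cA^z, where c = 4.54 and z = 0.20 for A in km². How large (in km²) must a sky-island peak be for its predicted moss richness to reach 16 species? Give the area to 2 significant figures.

540 km²

16 = 4.54 × A^0.2  ⇒  A^0.2 = 16/4.54 = 3.524
ln A = ln(3.524) / 0.2 = 1.2597 / 0.2 = 6.2983
A = e^6.2983 ≈ 543.7 km²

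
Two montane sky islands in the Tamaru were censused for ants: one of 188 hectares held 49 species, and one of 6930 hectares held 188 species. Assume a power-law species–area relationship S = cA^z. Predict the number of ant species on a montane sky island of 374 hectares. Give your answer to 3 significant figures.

z = ln(188/49) / ln(6930/188) = 1.3446 / 3.6072 = 0.3728
c = 49 / 188^0.3728 = 49 / 7.042 = 6.958
S₃ = 6.958 × 374^0.3728 = 6.958 × 9.101 ≈ 63.32

63.3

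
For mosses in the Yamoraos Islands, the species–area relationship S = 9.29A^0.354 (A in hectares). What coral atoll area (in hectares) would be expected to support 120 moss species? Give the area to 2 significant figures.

1400 hectares

120 = 9.29 × A^0.354  ⇒  A^0.354 = 120/9.29 = 12.92
ln A = ln(12.92) / 0.354 = 2.5586 / 0.354 = 7.2276
A = e^7.2276 ≈ 1377 hectares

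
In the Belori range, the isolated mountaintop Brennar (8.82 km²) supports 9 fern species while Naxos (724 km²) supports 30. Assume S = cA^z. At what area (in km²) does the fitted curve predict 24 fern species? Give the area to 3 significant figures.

320 km²

z = ln(30/9) / ln(724/8.82) = 1.2040 / 4.4078 = 0.2731
c = 9 / 8.82^0.2731 = 9 / 1.812 = 4.966
A = (24/4.966)^(1/0.2731) ⇒ ln A = ln(4.833)/0.2731 = 5.7679
A = e^5.7679 ≈ 319.9 km²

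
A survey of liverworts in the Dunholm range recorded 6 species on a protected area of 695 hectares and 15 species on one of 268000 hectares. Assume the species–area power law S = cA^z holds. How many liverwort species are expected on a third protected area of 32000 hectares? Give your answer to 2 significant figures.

z = ln(15/6) / ln(268000/695) = 0.9163 / 5.9548 = 0.1539
c = 6 / 695^0.1539 = 6 / 2.737 = 2.192
S₃ = 2.192 × 32000^0.1539 = 2.192 × 4.934 ≈ 10.82

11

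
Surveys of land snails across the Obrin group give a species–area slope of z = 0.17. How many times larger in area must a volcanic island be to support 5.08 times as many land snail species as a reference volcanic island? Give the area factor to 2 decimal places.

14195.13

(A₂/A₁)^0.17 = 5.08, so A₂/A₁ = 5.08^(1/0.17) = 5.08^5.882
ln(A₂/A₁) = ln 5.08 / 0.17 = 1.6253 / 0.17 = 9.5607
A₂/A₁ = e^9.5607 ≈ 14195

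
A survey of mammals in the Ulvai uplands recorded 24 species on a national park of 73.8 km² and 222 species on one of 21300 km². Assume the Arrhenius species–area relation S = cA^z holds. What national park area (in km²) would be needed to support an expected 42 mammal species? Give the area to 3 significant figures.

307 km²

z = ln(222/24) / ln(21300/73.8) = 2.2246 / 5.6651 = 0.3927
c = 24 / 73.8^0.3927 = 24 / 5.415 = 4.432
A = (42/4.432)^(1/0.3927) ⇒ ln A = ln(9.476)/0.3927 = 5.7264
A = e^5.7264 ≈ 306.9 km²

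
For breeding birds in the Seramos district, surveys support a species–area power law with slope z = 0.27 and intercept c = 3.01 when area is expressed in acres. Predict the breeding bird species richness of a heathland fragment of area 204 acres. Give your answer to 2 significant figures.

13

S = 3.01 × 204^0.27
ln S = ln 3.01 + 0.27 × ln 204 = 1.1019 + 0.27 × 5.3181 = 2.5378
S = e^2.5378 ≈ 12.65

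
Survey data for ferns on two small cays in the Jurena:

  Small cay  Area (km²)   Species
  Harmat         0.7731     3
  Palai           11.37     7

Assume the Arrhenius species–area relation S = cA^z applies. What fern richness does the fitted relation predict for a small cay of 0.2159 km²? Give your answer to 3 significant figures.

2.01

z = ln(7/3) / ln(11.37/0.7731) = 0.8473 / 2.6883 = 0.3152
c = 3 / 0.7731^0.3152 = 3 / 0.9221 = 3.253
S₃ = 3.253 × 0.2159^0.3152 = 3.253 × 0.6168 ≈ 2.007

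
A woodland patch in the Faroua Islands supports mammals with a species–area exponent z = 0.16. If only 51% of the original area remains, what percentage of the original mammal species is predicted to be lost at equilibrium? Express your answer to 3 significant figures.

S_new/S_old = (A_new/A_old)^z = 0.51^0.16
= exp(0.16 × ln 0.51) = exp(0.16 × -0.6733) = exp(-0.1077) ≈ 0.8979
Fraction lost = 1 − 0.8979 = 0.1021

10.2%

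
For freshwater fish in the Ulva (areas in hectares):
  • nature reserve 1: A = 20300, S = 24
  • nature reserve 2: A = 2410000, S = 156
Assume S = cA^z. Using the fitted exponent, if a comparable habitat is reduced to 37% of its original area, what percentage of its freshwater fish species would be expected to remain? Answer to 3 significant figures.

z = ln(156/24) / ln(2410000/20300) = 1.8718 / 4.7768 = 0.3919
S_new/S_old = (A_new/A_old)^z = 0.37^0.3919 = exp(0.3919 × -0.9943) = 0.6773

67.7%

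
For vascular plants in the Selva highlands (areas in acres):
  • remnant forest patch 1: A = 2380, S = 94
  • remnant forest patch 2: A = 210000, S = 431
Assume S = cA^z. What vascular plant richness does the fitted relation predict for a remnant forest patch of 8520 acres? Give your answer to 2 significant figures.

150

z = ln(431/94) / ln(210000/2380) = 1.5228 / 4.4800 = 0.3399
c = 94 / 2380^0.3399 = 94 / 14.05 = 6.689
S₃ = 6.689 × 8520^0.3399 = 6.689 × 21.68 ≈ 145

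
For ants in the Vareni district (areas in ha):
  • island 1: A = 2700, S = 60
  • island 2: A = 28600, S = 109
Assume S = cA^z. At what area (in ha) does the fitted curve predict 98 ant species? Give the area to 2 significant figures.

19000 ha

z = ln(109/60) / ln(28600/2700) = 0.5970 / 2.3602 = 0.2530
c = 60 / 2700^0.2530 = 60 / 7.378 = 8.132
A = (98/8.132)^(1/0.2530) ⇒ ln A = ln(12.05)/0.2530 = 9.8406
A = e^9.8406 ≈ 18781 ha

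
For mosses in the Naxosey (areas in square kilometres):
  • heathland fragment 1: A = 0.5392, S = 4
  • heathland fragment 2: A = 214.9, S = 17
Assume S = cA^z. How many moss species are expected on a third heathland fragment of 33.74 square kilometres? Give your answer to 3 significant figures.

z = ln(17/4) / ln(214.9/0.5392) = 1.4469 / 5.9878 = 0.2416
c = 4 / 0.5392^0.2416 = 4 / 0.8613 = 4.644
S₃ = 4.644 × 33.74^0.2416 = 4.644 × 2.34 ≈ 10.87

10.9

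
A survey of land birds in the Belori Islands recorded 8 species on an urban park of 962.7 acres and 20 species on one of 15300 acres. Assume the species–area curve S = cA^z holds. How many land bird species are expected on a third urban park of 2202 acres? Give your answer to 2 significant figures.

z = ln(20/8) / ln(15300/962.7) = 0.9163 / 2.7659 = 0.3313
c = 8 / 962.7^0.3313 = 8 / 9.736 = 0.8217
S₃ = 0.8217 × 2202^0.3313 = 0.8217 × 12.81 ≈ 10.52

11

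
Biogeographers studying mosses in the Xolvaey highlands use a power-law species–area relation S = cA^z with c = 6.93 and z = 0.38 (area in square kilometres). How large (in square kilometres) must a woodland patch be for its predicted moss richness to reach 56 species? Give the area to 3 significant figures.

56 = 6.93 × A^0.38  ⇒  A^0.38 = 56/6.93 = 8.081
ln A = ln(8.081) / 0.38 = 2.0895 / 0.38 = 5.4987
A = e^5.4987 ≈ 244.4 square kilometres

244 square kilometres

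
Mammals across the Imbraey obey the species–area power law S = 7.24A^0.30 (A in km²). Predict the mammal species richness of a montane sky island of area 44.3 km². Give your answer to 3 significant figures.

S = 7.24 × 44.3^0.3
ln S = ln 7.24 + 0.3 × ln 44.3 = 1.9796 + 0.3 × 3.7910 = 3.1169
S = e^3.1169 ≈ 22.58

22.6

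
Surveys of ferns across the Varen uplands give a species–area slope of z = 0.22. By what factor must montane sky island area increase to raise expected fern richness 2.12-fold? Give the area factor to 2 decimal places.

30.43

(A₂/A₁)^0.22 = 2.12, so A₂/A₁ = 2.12^(1/0.22) = 2.12^4.545
ln(A₂/A₁) = ln 2.12 / 0.22 = 0.7514 / 0.22 = 3.4155
A₂/A₁ = e^3.4155 ≈ 30.43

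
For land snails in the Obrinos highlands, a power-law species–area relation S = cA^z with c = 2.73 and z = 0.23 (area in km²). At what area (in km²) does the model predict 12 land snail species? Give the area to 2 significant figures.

12 = 2.73 × A^0.23  ⇒  A^0.23 = 12/2.73 = 4.396
ln A = ln(4.396) / 0.23 = 1.4806 / 0.23 = 6.4374
A = e^6.4374 ≈ 624.8 km²

620 km²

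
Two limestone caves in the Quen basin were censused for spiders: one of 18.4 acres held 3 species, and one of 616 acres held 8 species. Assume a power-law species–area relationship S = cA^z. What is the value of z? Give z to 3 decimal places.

0.279

Taking logs: ln S = ln c + z ln A, so z = (ln S₂ − ln S₁)/(ln A₂ − ln A₁).
z = ln(8/3) / ln(616/18.4) = ln(2.667) / ln(33.48) = 0.9808 / 3.5109 = 0.2794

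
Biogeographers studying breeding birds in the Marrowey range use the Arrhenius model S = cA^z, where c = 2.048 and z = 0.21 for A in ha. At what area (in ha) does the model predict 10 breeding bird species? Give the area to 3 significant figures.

10 = 2.048 × A^0.21  ⇒  A^0.21 = 10/2.048 = 4.883
ln A = ln(4.883) / 0.21 = 1.5857 / 0.21 = 7.5511
A = e^7.5511 ≈ 1903 ha

1900 ha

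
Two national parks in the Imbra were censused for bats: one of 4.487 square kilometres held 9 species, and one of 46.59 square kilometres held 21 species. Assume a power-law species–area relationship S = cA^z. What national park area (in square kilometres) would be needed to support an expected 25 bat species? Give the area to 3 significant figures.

75.4 square kilometres

z = ln(21/9) / ln(46.59/4.487) = 0.8473 / 2.3402 = 0.3621
c = 9 / 4.487^0.3621 = 9 / 1.722 = 5.226
A = (25/5.226)^(1/0.3621) ⇒ ln A = ln(4.784)/0.3621 = 4.3229
A = e^4.3229 ≈ 75.41 square kilometres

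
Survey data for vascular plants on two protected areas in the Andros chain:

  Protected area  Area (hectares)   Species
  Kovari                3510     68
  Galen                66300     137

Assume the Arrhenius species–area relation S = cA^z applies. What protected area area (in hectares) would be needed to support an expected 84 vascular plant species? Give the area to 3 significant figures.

8520 hectares

z = ln(137/68) / ln(66300/3510) = 0.7005 / 2.9386 = 0.2384
c = 68 / 3510^0.2384 = 68 / 7 = 9.714
A = (84/9.714)^(1/0.2384) ⇒ ln A = ln(8.647)/0.2384 = 9.0498
A = e^9.0498 ≈ 8517 hectares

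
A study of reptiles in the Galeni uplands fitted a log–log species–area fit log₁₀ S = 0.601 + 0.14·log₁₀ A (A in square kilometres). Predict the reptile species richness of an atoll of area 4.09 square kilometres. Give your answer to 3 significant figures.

S = 3.99 × 4.09^0.14 = 3.99 × 1.218 ≈ 4.86

4.86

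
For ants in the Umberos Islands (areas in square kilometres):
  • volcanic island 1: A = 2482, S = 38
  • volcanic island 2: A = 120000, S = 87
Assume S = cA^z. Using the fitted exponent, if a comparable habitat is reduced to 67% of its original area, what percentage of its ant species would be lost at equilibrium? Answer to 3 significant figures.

8.20%

z = ln(87/38) / ln(120000/2482) = 0.8283 / 3.8784 = 0.2136
S_new/S_old = (A_new/A_old)^z = 0.67^0.2136 = exp(0.2136 × -0.4005) = 0.918
Fraction lost = 1 − 0.918 = 0.08197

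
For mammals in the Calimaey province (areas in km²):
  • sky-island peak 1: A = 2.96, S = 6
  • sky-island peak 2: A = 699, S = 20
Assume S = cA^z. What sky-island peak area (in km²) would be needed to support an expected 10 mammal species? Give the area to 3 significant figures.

z = ln(20/6) / ln(699/2.96) = 1.2040 / 5.4645 = 0.2203
c = 6 / 2.96^0.2203 = 6 / 1.27 = 4.724
A = (10/4.724)^(1/0.2203) ⇒ ln A = ln(2.117)/0.2203 = 3.4037
A = e^3.4037 ≈ 30.07 km²

30.1 km²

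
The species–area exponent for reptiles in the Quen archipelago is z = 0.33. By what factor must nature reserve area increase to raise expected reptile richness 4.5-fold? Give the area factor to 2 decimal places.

(A₂/A₁)^0.33 = 4.5, so A₂/A₁ = 4.5^(1/0.33) = 4.5^3.03
ln(A₂/A₁) = ln 4.5 / 0.33 = 1.5041 / 0.33 = 4.5578
A₂/A₁ = e^4.5578 ≈ 95.37

95.37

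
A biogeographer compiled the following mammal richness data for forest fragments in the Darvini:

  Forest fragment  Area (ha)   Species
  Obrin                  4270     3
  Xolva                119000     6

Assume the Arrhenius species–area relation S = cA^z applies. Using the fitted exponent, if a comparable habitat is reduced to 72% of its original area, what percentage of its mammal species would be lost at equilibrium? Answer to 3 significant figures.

z = ln(6/3) / ln(119000/4270) = 0.6931 / 3.3275 = 0.2083
S_new/S_old = (A_new/A_old)^z = 0.72^0.2083 = exp(0.2083 × -0.3285) = 0.9339
Fraction lost = 1 − 0.9339 = 0.06614

6.61%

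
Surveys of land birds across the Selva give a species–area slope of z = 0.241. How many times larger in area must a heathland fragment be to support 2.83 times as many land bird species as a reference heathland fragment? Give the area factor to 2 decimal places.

(A₂/A₁)^0.241 = 2.83, so A₂/A₁ = 2.83^(1/0.241) = 2.83^4.149
ln(A₂/A₁) = ln 2.83 / 0.241 = 1.0403 / 0.241 = 4.3165
A₂/A₁ = e^4.3165 ≈ 74.93

74.93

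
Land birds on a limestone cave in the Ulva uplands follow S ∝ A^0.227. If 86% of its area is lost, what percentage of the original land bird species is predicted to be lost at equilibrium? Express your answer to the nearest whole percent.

S_new/S_old = (A_new/A_old)^z = 0.14^0.227
= exp(0.227 × ln 0.14) = exp(0.227 × -1.9661) = exp(-0.4463) ≈ 0.64
Fraction lost = 1 − 0.64 = 0.36

36%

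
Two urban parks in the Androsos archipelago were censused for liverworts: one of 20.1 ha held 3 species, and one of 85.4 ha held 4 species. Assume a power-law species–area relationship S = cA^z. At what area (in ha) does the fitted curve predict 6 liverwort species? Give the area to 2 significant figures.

660 ha

z = ln(4/3) / ln(85.4/20.1) = 0.2877 / 1.4466 = 0.1989
c = 3 / 20.1^0.1989 = 3 / 1.816 = 1.652
A = (6/1.652)^(1/0.1989) ⇒ ln A = ln(3.632)/0.1989 = 6.4863
A = e^6.4863 ≈ 656.1 ha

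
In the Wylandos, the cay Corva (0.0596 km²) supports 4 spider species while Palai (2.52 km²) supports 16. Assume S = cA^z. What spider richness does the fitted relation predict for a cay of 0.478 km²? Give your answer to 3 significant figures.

z = ln(16/4) / ln(2.52/0.0596) = 1.3863 / 3.7444 = 0.3702
c = 4 / 0.0596^0.3702 = 4 / 0.352 = 11.36
S₃ = 11.36 × 0.478^0.3702 = 11.36 × 0.7609 ≈ 8.646

8.65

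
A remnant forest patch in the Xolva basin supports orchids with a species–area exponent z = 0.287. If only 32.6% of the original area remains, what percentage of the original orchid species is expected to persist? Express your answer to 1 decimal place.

S_new/S_old = (A_new/A_old)^z = 0.326^0.287
= exp(0.287 × ln 0.326) = exp(0.287 × -1.1209) = exp(-0.3217) ≈ 0.7249

72.5%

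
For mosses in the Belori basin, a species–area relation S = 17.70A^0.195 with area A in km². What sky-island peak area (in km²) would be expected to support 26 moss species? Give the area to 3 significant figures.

26 = 17.7 × A^0.195  ⇒  A^0.195 = 26/17.7 = 1.469
ln A = ln(1.469) / 0.195 = 0.3845 / 0.195 = 1.9720
A = e^1.9720 ≈ 7.185 km²

7.18 km²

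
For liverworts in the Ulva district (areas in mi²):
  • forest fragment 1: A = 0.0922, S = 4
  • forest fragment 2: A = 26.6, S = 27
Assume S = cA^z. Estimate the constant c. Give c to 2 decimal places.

8.93

z = ln(S₂/S₁) / ln(A₂/A₁) = ln(27/4) / ln(26.6/0.0922) = 1.9095 / 5.6647 = 0.3371
c = S₁ / A₁^z = 4 / 0.0922^0.3371 = 4 / 0.4477 = 8.934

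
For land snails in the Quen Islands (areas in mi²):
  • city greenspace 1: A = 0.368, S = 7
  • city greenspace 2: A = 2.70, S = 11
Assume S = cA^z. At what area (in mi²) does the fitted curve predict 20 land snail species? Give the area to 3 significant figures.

z = ln(11/7) / ln(2.7/0.368) = 0.4520 / 1.9929 = 0.2268
c = 7 / 0.368^0.2268 = 7 / 0.7971 = 8.781
A = (20/8.781)^(1/0.2268) ⇒ ln A = ln(2.278)/0.2268 = 3.6293
A = e^3.6293 ≈ 37.69 mi²

37.7 mi²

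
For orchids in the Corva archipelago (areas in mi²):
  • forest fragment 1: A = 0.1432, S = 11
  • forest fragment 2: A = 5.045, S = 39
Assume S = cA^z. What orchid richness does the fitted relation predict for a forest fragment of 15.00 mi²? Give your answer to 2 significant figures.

57

z = ln(39/11) / ln(5.045/0.1432) = 1.2657 / 3.5619 = 0.3553
c = 11 / 0.1432^0.3553 = 11 / 0.5013 = 21.94
S₃ = 21.94 × 15^0.3553 = 21.94 × 2.618 ≈ 57.44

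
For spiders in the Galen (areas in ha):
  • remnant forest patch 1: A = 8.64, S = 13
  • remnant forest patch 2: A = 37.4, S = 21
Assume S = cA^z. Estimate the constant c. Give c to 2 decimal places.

z = ln(S₂/S₁) / ln(A₂/A₁) = ln(21/13) / ln(37.4/8.64) = 0.4796 / 1.4653 = 0.3273
c = S₁ / A₁^z = 13 / 8.64^0.3273 = 13 / 2.025 = 6.418

6.42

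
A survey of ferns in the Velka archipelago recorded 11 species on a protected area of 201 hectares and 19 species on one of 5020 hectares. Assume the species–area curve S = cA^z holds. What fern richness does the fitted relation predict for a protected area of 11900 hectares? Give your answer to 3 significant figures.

z = ln(19/11) / ln(5020/201) = 0.5465 / 3.2179 = 0.1698
c = 11 / 201^0.1698 = 11 / 2.461 = 4.469
S₃ = 4.469 × 11900^0.1698 = 4.469 × 4.923 ≈ 22

22.0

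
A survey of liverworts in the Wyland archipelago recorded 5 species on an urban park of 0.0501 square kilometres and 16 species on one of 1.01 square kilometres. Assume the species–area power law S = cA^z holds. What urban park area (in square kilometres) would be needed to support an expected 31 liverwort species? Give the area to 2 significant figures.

5.6 square kilometres

z = ln(16/5) / ln(1.01/0.0501) = 1.1632 / 3.0037 = 0.3872
c = 5 / 0.0501^0.3872 = 5 / 0.3137 = 15.94
A = (31/15.94)^(1/0.3872) ⇒ ln A = ln(1.945)/0.3872 = 1.7179
A = e^1.7179 ≈ 5.573 square kilometres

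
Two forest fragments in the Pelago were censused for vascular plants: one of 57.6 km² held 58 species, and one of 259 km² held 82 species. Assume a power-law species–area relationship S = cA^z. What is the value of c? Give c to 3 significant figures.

z = ln(S₂/S₁) / ln(A₂/A₁) = ln(82/58) / ln(259/57.6) = 0.3463 / 1.5033 = 0.2303
c = S₁ / A₁^z = 58 / 57.6^0.2303 = 58 / 2.544 = 22.8

22.8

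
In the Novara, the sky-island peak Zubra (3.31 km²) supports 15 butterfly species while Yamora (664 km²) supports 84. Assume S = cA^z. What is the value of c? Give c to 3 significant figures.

10.2

z = ln(S₂/S₁) / ln(A₂/A₁) = ln(84/15) / ln(664/3.31) = 1.7228 / 5.3013 = 0.3250
c = S₁ / A₁^z = 15 / 3.31^0.3250 = 15 / 1.475 = 10.17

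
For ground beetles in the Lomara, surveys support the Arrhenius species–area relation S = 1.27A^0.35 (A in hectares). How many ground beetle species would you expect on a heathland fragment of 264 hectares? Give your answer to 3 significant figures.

8.94

S = 1.27 × 264^0.35 = 1.27 × 7.04 ≈ 8.941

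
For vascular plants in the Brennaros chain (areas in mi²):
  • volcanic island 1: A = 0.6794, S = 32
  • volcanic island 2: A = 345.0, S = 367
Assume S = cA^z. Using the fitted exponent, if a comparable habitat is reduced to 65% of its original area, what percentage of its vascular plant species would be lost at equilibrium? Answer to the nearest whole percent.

16%

z = ln(367/32) / ln(345/0.6794) = 2.4396 / 6.2301 = 0.3916
S_new/S_old = (A_new/A_old)^z = 0.65^0.3916 = exp(0.3916 × -0.4308) = 0.8448
Fraction lost = 1 − 0.8448 = 0.1552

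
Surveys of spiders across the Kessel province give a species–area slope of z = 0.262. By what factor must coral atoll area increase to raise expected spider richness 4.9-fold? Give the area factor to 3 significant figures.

(A₂/A₁)^0.262 = 4.9, so A₂/A₁ = 4.9^(1/0.262) = 4.9^3.817
ln(A₂/A₁) = ln 4.9 / 0.262 = 1.5892 / 0.262 = 6.0658
A₂/A₁ = e^6.0658 ≈ 430.9

431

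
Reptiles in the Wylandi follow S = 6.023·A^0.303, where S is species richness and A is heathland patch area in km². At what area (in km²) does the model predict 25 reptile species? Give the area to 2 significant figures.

25 = 6.023 × A^0.303  ⇒  A^0.303 = 25/6.023 = 4.151
ln A = ln(4.151) / 0.303 = 1.4233 / 0.303 = 4.6973
A = e^4.6973 ≈ 109.7 km²

110 km²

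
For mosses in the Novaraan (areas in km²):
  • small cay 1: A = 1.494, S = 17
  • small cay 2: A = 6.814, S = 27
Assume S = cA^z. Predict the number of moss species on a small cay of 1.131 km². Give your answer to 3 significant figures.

15.6

z = ln(27/17) / ln(6.814/1.494) = 0.4626 / 1.5175 = 0.3049
c = 17 / 1.494^0.3049 = 17 / 1.13 = 15.04
S₃ = 15.04 × 1.131^0.3049 = 15.04 × 1.038 ≈ 15.62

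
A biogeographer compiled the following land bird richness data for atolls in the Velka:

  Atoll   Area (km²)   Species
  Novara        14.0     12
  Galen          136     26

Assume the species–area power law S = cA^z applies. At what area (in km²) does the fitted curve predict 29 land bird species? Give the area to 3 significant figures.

z = ln(26/12) / ln(136/14) = 0.7732 / 2.2736 = 0.3401
c = 12 / 14^0.3401 = 12 / 2.453 = 4.891
A = (29/4.891)^(1/0.3401) ⇒ ln A = ln(5.929)/0.3401 = 5.2338
A = e^5.2338 ≈ 187.5 km²

187 km²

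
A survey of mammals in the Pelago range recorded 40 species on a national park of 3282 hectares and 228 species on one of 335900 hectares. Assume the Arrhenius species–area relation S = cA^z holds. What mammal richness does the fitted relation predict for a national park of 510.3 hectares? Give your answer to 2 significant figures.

z = ln(228/40) / ln(335900/3282) = 1.7405 / 4.6284 = 0.3760
c = 40 / 3282^0.3760 = 40 / 21 = 1.905
S₃ = 1.905 × 510.3^0.3760 = 1.905 × 10.43 ≈ 19.87

20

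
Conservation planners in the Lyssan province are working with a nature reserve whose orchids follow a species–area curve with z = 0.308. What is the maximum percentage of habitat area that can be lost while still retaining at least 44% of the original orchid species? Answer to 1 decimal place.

Need (A_new/A_old)^0.308 = 0.44, so A_new/A_old = 0.44^(1/0.308) = 0.44^3.247
ln(A_new/A_old) = ln 0.44 / 0.308 = -0.8210 / 0.308 = -2.6655
A_new/A_old = e^-2.6655 ≈ 0.06956
Fraction that can be lost = 1 − 0.06956 = 0.9304

93.0%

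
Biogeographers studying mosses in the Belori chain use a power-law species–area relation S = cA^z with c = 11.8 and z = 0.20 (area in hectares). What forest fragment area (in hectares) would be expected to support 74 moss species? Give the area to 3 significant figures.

9700 hectares

74 = 11.8 × A^0.2  ⇒  A^0.2 = 74/11.8 = 6.271
ln A = ln(6.271) / 0.2 = 1.8360 / 0.2 = 9.1798
A = e^9.1798 ≈ 9699 hectares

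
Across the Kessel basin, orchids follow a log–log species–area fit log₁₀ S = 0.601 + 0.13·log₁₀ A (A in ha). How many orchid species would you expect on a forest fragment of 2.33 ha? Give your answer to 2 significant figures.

S = 3.99 × 2.33^0.13
ln S = ln 3.99 + 0.13 × ln 2.33 = 1.3839 + 0.13 × 0.8459 = 1.4938
S = e^1.4938 ≈ 4.454

4.5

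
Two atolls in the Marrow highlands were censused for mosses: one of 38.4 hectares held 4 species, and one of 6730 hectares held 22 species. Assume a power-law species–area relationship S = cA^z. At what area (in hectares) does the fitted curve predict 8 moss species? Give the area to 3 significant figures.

z = ln(22/4) / ln(6730/38.4) = 1.7047 / 5.1663 = 0.3300
c = 4 / 38.4^0.3300 = 4 / 3.333 = 1.2
A = (8/1.2)^(1/0.3300) ⇒ ln A = ln(6.665)/0.3300 = 5.7487
A = e^5.7487 ≈ 313.8 hectares

314 hectares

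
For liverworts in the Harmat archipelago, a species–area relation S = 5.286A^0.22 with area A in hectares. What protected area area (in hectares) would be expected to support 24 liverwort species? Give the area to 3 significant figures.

970 hectares

24 = 5.286 × A^0.22  ⇒  A^0.22 = 24/5.286 = 4.54
ln A = ln(4.54) / 0.22 = 1.5130 / 0.22 = 6.8772
A = e^6.8772 ≈ 969.9 hectares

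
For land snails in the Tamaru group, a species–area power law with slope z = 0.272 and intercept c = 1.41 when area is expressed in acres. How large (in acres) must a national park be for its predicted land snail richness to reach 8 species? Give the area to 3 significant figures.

591 acres

8 = 1.41 × A^0.272  ⇒  A^0.272 = 8/1.41 = 5.674
ln A = ln(5.674) / 0.272 = 1.7359 / 0.272 = 6.3818
A = e^6.3818 ≈ 591 acres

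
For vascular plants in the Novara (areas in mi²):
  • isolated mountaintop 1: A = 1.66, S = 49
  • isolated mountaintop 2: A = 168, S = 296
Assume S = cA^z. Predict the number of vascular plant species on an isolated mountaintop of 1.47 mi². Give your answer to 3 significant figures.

46.7

z = ln(296/49) / ln(168/1.66) = 1.7985 / 4.6171 = 0.3895
c = 49 / 1.66^0.3895 = 49 / 1.218 = 40.22
S₃ = 40.22 × 1.47^0.3895 = 40.22 × 1.162 ≈ 46.73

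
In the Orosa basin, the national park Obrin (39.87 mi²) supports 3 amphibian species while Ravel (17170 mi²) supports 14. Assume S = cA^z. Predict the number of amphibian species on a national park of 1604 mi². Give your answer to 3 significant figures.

7.67

z = ln(14/3) / ln(17170/39.87) = 1.5404 / 6.0653 = 0.2540
c = 3 / 39.87^0.2540 = 3 / 2.55 = 1.177
S₃ = 1.177 × 1604^0.2540 = 1.177 × 6.517 ≈ 7.667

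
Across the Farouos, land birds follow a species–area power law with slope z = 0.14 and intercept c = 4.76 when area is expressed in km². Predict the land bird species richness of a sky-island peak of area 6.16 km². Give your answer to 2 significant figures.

S = 4.76 × 6.16^0.14 = 4.76 × 1.29 ≈ 6.14

6.1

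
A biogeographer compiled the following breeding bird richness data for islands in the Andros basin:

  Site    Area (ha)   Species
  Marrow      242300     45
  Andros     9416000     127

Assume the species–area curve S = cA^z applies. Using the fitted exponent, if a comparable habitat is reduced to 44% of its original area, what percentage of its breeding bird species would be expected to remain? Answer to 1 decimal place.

79.2%

z = ln(127/45) / ln(9416000/242300) = 1.0375 / 3.6600 = 0.2835
S_new/S_old = (A_new/A_old)^z = 0.44^0.2835 = exp(0.2835 × -0.8210) = 0.7924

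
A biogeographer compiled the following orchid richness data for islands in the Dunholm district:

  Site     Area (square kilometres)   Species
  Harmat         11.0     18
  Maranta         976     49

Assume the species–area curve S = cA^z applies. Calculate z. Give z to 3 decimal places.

Taking logs: ln S = ln c + z ln A, so z = (ln S₂ − ln S₁)/(ln A₂ − ln A₁).
z = ln(49/18) / ln(976/11) = ln(2.722) / ln(88.73) = 1.0014 / 4.4856 = 0.2233

0.223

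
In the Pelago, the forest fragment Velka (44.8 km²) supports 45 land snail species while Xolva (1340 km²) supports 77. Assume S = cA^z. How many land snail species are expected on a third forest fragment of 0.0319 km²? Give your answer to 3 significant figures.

14.3

z = ln(77/45) / ln(1340/44.8) = 0.5371 / 3.3982 = 0.1581
c = 45 / 44.8^0.1581 = 45 / 1.824 = 24.67
S₃ = 24.67 × 0.0319^0.1581 = 24.67 × 0.5801 ≈ 14.31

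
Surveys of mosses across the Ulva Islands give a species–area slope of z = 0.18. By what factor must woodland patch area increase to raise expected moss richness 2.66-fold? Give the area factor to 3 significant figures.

229

(A₂/A₁)^0.18 = 2.66, so A₂/A₁ = 2.66^(1/0.18) = 2.66^5.556
ln(A₂/A₁) = ln 2.66 / 0.18 = 0.9783 / 0.18 = 5.4351
A₂/A₁ = e^5.4351 ≈ 229.3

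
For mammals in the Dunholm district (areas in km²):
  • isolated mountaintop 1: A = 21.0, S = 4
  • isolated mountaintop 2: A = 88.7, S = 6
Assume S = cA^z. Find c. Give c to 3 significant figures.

z = ln(S₂/S₁) / ln(A₂/A₁) = ln(6/4) / ln(88.7/21) = 0.4055 / 1.4407 = 0.2814
c = S₁ / A₁^z = 4 / 21^0.2814 = 4 / 2.356 = 1.698

1.70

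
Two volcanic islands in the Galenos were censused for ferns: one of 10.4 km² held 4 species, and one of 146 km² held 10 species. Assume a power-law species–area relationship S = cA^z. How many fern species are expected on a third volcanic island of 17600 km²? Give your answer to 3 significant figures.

52.7

z = ln(10/4) / ln(146/10.4) = 0.9163 / 2.6418 = 0.3468
c = 4 / 10.4^0.3468 = 4 / 2.253 = 1.775
S₃ = 1.775 × 17600^0.3468 = 1.775 × 29.68 ≈ 52.7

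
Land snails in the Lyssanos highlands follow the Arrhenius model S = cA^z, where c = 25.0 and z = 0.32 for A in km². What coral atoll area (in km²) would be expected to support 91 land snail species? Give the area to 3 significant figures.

91 = 25 × A^0.32  ⇒  A^0.32 = 91/25 = 3.64
ln A = ln(3.64) / 0.32 = 1.2920 / 0.32 = 4.0374
A = e^4.0374 ≈ 56.68 km²

56.7 km²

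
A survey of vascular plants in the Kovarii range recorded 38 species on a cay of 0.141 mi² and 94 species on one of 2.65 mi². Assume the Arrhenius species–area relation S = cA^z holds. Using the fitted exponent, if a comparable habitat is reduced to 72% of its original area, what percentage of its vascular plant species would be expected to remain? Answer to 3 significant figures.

90.4%

z = ln(94/38) / ln(2.65/0.141) = 0.9057 / 2.9336 = 0.3087
S_new/S_old = (A_new/A_old)^z = 0.72^0.3087 = exp(0.3087 × -0.3285) = 0.9036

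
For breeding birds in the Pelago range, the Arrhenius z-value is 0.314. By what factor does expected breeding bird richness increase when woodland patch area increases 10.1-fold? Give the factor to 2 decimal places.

S₂/S₁ = (A₂/A₁)^z = 10.1^0.314
ln(S₂/S₁) = 0.314 × ln 10.1 = 0.314 × 2.3125 = 0.7261
S₂/S₁ = e^0.7261 ≈ 2.067

2.07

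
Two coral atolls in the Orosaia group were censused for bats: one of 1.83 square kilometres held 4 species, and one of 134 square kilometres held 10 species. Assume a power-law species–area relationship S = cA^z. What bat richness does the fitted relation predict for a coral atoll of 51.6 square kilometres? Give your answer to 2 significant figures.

8.2

z = ln(10/4) / ln(134/1.83) = 0.9163 / 4.2935 = 0.2134
c = 4 / 1.83^0.2134 = 4 / 1.138 = 3.516
S₃ = 3.516 × 51.6^0.2134 = 3.516 × 2.32 ≈ 8.157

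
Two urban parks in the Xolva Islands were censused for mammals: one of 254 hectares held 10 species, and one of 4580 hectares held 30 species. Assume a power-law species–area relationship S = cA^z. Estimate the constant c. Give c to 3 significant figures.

z = ln(S₂/S₁) / ln(A₂/A₁) = ln(30/10) / ln(4580/254) = 1.0986 / 2.8921 = 0.3799
c = S₁ / A₁^z = 10 / 254^0.3799 = 10 / 8.194 = 1.22

1.22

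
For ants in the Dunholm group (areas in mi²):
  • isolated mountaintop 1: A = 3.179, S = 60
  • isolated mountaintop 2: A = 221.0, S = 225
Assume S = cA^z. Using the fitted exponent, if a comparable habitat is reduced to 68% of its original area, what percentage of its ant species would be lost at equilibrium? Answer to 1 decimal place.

z = ln(225/60) / ln(221/3.179) = 1.3218 / 4.2416 = 0.3116
S_new/S_old = (A_new/A_old)^z = 0.68^0.3116 = exp(0.3116 × -0.3857) = 0.8868
Fraction lost = 1 − 0.8868 = 0.1132

11.3%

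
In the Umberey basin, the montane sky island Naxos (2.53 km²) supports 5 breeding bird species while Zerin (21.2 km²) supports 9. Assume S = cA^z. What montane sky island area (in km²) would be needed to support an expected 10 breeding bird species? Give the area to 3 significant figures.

z = ln(9/5) / ln(21.2/2.53) = 0.5878 / 2.1258 = 0.2765
c = 5 / 2.53^0.2765 = 5 / 1.293 = 3.868
A = (10/3.868)^(1/0.2765) ⇒ ln A = ln(2.585)/0.2765 = 3.4350
A = e^3.4350 ≈ 31.03 km²

31.0 km²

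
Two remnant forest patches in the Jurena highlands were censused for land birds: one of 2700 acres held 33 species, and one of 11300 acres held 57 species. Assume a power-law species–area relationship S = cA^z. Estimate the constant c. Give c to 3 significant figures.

z = ln(S₂/S₁) / ln(A₂/A₁) = ln(57/33) / ln(11300/2700) = 0.5465 / 1.4316 = 0.3818
c = S₁ / A₁^z = 33 / 2700^0.3818 = 33 / 20.42 = 1.616

1.62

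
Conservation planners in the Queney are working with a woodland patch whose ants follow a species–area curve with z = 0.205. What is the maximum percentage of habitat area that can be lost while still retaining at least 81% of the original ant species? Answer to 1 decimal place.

Need (A_new/A_old)^0.205 = 0.81, so A_new/A_old = 0.81^(1/0.205) = 0.81^4.878
ln(A_new/A_old) = ln 0.81 / 0.205 = -0.2107 / 0.205 = -1.0279
A_new/A_old = e^-1.0279 ≈ 0.3578
Fraction that can be lost = 1 − 0.3578 = 0.6422

64.2%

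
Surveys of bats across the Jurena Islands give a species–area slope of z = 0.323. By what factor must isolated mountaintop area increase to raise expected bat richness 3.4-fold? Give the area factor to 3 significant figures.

(A₂/A₁)^0.323 = 3.4, so A₂/A₁ = 3.4^(1/0.323) = 3.4^3.096
ln(A₂/A₁) = ln 3.4 / 0.323 = 1.2238 / 0.323 = 3.7888
A₂/A₁ = e^3.7888 ≈ 44.2

44.2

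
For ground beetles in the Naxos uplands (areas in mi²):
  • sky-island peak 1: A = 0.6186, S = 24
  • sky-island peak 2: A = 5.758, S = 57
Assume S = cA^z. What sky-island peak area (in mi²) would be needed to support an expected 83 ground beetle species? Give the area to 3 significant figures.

15.2 mi²

z = ln(57/24) / ln(5.758/0.6186) = 0.8650 / 2.2309 = 0.3877
c = 24 / 0.6186^0.3877 = 24 / 0.8301 = 28.91
A = (83/28.91)^(1/0.3877) ⇒ ln A = ln(2.871)/0.3877 = 2.7198
A = e^2.7198 ≈ 15.18 mi²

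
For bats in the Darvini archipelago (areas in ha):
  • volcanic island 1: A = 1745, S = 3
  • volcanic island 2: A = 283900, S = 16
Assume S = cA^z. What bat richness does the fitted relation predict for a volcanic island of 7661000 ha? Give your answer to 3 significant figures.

47.3

z = ln(16/3) / ln(283900/1745) = 1.6740 / 5.0919 = 0.3288
c = 3 / 1745^0.3288 = 3 / 11.63 = 0.2578
S₃ = 0.2578 × 7661000^0.3288 = 0.2578 × 183.3 ≈ 47.27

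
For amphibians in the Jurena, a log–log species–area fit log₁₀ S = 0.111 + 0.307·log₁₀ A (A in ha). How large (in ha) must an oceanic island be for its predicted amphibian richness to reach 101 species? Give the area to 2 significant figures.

1500000 ha

101 = 1.291 × A^0.307  ⇒  A^0.307 = 101/1.291 = 78.22
ln A = ln(78.22) / 0.307 = 4.3595 / 0.307 = 14.2004
A = e^14.2004 ≈ 1469503 ha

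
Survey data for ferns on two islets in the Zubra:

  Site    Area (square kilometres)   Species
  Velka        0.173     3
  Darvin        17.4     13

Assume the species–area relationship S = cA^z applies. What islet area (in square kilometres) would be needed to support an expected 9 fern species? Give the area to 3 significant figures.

z = ln(13/3) / ln(17.4/0.173) = 1.4663 / 4.6109 = 0.3180
c = 3 / 0.173^0.3180 = 3 / 0.5724 = 5.241
A = (9/5.241)^(1/0.3180) ⇒ ln A = ln(1.717)/0.3180 = 1.7002
A = e^1.7002 ≈ 5.475 square kilometres

5.47 square kilometres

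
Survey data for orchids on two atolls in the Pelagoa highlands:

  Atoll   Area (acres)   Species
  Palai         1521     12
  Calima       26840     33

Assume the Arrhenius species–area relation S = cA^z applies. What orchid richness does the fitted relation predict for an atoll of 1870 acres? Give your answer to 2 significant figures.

z = ln(33/12) / ln(26840/1521) = 1.0116 / 2.8705 = 0.3524
c = 12 / 1521^0.3524 = 12 / 13.23 = 0.9073
S₃ = 0.9073 × 1870^0.3524 = 0.9073 × 14.22 ≈ 12.91

13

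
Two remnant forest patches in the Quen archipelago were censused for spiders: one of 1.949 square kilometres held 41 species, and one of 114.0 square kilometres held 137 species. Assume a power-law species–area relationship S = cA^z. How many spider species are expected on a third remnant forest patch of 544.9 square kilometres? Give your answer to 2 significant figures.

220

z = ln(137/41) / ln(114/1.949) = 1.2064 / 4.0689 = 0.2965
c = 41 / 1.949^0.2965 = 41 / 1.219 = 33.64
S₃ = 33.64 × 544.9^0.2965 = 33.64 × 6.476 ≈ 217.9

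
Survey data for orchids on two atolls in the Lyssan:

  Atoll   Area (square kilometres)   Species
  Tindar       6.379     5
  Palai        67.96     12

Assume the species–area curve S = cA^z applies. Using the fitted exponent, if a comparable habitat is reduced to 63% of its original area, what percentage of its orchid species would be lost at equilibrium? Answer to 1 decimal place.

z = ln(12/5) / ln(67.96/6.379) = 0.8755 / 2.3659 = 0.3700
S_new/S_old = (A_new/A_old)^z = 0.63^0.3700 = exp(0.3700 × -0.4620) = 0.8428
Fraction lost = 1 − 0.8428 = 0.1572

15.7%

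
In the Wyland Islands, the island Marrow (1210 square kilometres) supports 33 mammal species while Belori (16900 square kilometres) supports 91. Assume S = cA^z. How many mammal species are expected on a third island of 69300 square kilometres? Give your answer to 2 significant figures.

z = ln(91/33) / ln(16900/1210) = 1.0144 / 2.6367 = 0.3847
c = 33 / 1210^0.3847 = 33 / 15.34 = 2.151
S₃ = 2.151 × 69300^0.3847 = 2.151 × 72.82 ≈ 156.6

160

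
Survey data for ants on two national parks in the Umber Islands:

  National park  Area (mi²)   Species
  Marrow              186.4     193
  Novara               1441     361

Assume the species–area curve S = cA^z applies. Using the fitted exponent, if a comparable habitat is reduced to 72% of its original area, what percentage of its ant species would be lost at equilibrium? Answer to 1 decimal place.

z = ln(361/193) / ln(1441/186.4) = 0.6262 / 2.0452 = 0.3062
S_new/S_old = (A_new/A_old)^z = 0.72^0.3062 = exp(0.3062 × -0.3285) = 0.9043
Fraction lost = 1 − 0.9043 = 0.09569

9.6%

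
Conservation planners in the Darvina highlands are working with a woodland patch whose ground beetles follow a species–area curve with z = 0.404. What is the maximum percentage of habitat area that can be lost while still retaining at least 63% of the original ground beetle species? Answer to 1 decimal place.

Need (A_new/A_old)^0.404 = 0.63, so A_new/A_old = 0.63^(1/0.404) = 0.63^2.475
ln(A_new/A_old) = ln 0.63 / 0.404 = -0.4620 / 0.404 = -1.1437
A_new/A_old = e^-1.1437 ≈ 0.3187
Fraction that can be lost = 1 − 0.3187 = 0.6813

68.1%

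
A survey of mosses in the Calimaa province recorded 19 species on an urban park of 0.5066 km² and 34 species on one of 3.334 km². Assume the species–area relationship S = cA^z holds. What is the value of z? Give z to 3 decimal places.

Taking logs: ln S = ln c + z ln A, so z = (ln S₂ − ln S₁)/(ln A₂ − ln A₁).
z = ln(34/19) / ln(3.334/0.5066) = ln(1.789) / ln(6.581) = 0.5819 / 1.8842 = 0.3088

0.309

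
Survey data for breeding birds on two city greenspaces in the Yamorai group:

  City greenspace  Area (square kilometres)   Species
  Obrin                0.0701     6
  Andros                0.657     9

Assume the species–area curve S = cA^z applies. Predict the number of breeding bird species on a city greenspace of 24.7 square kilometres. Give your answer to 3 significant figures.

z = ln(9/6) / ln(0.657/0.0701) = 0.4055 / 2.2378 = 0.1812
c = 6 / 0.0701^0.1812 = 6 / 0.6178 = 9.712
S₃ = 9.712 × 24.7^0.1812 = 9.712 × 1.788 ≈ 17.36

17.4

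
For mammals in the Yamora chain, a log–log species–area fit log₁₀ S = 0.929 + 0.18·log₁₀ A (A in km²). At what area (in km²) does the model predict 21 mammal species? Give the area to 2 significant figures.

21 = 8.492 × A^0.18  ⇒  A^0.18 = 21/8.492 = 2.473
ln A = ln(2.473) / 0.18 = 0.9054 / 0.18 = 5.0301
A = e^5.0301 ≈ 153 km²

150 km²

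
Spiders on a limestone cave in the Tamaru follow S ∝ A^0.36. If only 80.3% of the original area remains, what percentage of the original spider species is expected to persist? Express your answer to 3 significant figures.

92.4%

S_new/S_old = (A_new/A_old)^z = 0.803^0.36
= exp(0.36 × ln 0.803) = exp(0.36 × -0.2194) = exp(-0.0790) ≈ 0.9241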